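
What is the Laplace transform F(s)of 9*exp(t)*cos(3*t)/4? 9*(s - 1)/(4*((s - 1)^2+9))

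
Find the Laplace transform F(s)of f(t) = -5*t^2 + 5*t 5/s^2 - 10/s^3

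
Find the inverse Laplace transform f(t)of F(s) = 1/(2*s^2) t/2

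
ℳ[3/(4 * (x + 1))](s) 3 * pi * csc(pi * s)/4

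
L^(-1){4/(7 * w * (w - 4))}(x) 2 * exp(2 * x) * sinh(2 * x)/7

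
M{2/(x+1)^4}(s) gamma(s)*gamma(4 - s)/3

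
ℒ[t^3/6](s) s^(-4)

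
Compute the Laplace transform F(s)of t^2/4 1/(2*s^3)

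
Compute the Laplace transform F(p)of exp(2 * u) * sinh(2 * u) 2/(p * (p - 4))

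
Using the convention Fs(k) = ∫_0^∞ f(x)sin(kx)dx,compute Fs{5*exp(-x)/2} 5*k/(2*(k^2+1))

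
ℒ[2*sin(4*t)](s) 8/(s^2 + 16)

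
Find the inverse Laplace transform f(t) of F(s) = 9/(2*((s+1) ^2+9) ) 3*exp(-t)*sin(3*t) /2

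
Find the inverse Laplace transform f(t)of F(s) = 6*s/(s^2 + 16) 6*cos(4*t)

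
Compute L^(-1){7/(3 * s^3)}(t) 7 * t^2/6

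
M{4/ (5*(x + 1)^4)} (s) 2*gamma (s)*gamma (4 - s)/15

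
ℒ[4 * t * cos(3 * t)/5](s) 4 * (s^2-9)/(5 * (s^2 + 9)^2)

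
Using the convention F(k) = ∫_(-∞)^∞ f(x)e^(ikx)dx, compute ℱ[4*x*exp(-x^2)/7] 2*I*sqrt(pi)*k*exp(-k^2/4)/7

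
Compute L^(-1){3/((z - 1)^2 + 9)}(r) exp(r) * sin(3 * r)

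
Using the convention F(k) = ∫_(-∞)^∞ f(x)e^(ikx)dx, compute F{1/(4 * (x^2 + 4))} pi * exp(-2 * Abs(k))/8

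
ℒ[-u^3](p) -6/p^4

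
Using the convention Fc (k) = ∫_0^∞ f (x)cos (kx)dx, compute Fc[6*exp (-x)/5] 6/ (5*(k^2+1))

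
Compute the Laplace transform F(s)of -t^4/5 -24/(5 * s^5)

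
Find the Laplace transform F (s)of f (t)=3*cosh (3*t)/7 3*s/ (7*(s^2 - 9))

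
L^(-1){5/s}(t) 5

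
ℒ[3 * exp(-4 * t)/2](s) 3/(2 * (s + 4))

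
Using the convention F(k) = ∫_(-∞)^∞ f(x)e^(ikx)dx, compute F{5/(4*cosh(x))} 5*pi/(4*cosh(pi*k/2))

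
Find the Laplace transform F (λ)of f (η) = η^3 6/λ^4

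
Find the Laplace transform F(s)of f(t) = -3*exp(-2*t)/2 -3/(2*s + 4)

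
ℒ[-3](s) -3/s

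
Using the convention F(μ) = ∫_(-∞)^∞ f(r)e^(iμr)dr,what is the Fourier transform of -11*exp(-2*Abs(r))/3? -44/(3*μ^2 + 12)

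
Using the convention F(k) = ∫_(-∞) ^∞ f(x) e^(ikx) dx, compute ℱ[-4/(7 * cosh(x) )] -4 * pi/(7 * cosh(pi * k/2) ) 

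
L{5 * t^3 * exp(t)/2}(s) 15/(s - 1)^4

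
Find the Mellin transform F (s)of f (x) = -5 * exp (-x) -5 * gamma (s)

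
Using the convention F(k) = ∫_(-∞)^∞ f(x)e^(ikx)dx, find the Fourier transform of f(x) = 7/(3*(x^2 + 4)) 7*pi*exp(-2*Abs(k))/6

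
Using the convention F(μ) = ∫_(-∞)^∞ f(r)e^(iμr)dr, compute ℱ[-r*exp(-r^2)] -I*sqrt(pi)*μ*exp(-μ^2/4)/2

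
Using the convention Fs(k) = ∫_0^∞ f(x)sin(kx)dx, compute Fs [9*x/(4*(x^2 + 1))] 9*pi*exp(-k)/8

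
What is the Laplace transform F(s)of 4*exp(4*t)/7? 4/(7*(s - 4))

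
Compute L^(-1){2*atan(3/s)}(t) 2*sin(3*t)/t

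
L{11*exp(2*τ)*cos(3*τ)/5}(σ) 11*(σ - 2)/(5*((σ - 2)^2 + 9))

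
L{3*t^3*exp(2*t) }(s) 18/(s - 2) ^4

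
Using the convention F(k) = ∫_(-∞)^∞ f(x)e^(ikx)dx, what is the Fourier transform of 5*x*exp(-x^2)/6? 5*I*sqrt(pi)*k*exp(-k^2/4)/12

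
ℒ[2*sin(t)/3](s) 2/(3*(s^2+1))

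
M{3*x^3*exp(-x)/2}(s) 3*gamma(s + 3)/2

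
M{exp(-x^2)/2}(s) gamma(s/2)/4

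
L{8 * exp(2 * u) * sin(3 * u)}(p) 24/((p - 2)^2 + 9)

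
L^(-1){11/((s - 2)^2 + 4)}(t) 11 * exp(2 * t) * sin(2 * t)/2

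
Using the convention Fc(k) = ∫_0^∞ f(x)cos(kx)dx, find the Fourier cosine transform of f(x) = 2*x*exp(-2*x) 2*(4 - k^2)/(k^2 + 4)^2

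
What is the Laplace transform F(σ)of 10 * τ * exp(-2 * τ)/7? 10/(7 * (σ + 2)^2)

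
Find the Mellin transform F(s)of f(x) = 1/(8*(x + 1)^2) (-pi*s + pi)/(8*sin(pi*s))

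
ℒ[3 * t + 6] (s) 6/s + 3/s^2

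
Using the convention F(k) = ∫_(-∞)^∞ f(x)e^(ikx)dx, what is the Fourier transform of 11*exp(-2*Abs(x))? 44/(k^2 + 4)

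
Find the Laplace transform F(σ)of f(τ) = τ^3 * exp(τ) 6/(σ - 1)^4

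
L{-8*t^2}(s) -16/s^3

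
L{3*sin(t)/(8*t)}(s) 3*atan(1/s)/8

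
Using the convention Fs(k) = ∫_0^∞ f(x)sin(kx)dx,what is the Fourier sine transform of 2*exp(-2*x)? 2*k/(k^2+4)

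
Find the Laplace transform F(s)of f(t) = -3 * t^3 -18/s^4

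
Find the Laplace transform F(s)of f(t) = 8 8/s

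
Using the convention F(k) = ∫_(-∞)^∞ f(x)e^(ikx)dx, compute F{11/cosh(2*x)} 11*pi/(2*cosh(pi*k/4))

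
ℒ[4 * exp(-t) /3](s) 4/(3 * (s + 1) ) 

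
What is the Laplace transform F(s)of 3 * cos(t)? 3 * s/(s^2 + 1)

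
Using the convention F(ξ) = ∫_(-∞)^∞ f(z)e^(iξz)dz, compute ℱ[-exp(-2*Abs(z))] -4/(ξ^2+4)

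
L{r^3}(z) 6/z^4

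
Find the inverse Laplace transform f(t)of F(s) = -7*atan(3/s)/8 -7*sin(3*t)/(8*t)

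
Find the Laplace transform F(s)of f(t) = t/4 1/(4 * s^2)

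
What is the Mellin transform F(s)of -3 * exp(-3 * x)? -3^(1 - s) * gamma(s)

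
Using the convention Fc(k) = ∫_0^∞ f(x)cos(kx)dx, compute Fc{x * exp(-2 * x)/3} (4 - k^2)/(3 * (k^2+4)^2)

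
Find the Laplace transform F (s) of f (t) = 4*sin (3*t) 12/ (s^2+9) 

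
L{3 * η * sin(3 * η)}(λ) 18 * λ/(λ^2 + 9)^2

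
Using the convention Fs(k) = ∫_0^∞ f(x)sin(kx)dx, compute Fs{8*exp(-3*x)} 8*k/(k^2 + 9)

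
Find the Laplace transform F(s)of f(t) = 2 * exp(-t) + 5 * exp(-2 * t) 2/(s + 1) + 5/(s + 2)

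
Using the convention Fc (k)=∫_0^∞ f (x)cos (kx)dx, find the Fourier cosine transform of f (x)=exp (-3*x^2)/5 sqrt (3)*sqrt (pi)*exp (-k^2/12)/30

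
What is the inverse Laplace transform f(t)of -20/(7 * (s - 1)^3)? -10 * t^2 * exp(t)/7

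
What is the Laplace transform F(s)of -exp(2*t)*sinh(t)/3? -1/(3*(s - 2)^2 - 3)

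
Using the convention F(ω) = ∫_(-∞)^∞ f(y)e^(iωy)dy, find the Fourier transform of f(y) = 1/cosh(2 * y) pi/(2 * cosh(pi * ω/4))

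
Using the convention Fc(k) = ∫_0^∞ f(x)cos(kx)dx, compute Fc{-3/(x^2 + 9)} -pi * exp(-3 * k)/2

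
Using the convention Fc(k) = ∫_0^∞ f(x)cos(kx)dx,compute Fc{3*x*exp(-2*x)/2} 3*(4 - k^2)/(2*(k^2 + 4)^2)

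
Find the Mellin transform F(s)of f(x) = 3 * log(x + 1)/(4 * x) -3 * pi * csc(pi * s)/(4 * s - 4)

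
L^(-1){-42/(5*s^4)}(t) -7*t^3/5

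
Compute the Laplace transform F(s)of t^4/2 12/s^5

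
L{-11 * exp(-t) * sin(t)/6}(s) -11/(6 * (s+1)^2+6)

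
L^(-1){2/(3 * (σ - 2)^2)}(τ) 2 * τ * exp(2 * τ)/3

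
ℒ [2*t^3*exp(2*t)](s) 12/(s - 2)^4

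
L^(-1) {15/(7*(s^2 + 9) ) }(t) 5*sin(3*t) /7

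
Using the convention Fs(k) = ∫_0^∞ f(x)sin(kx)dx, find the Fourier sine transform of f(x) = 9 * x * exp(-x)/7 18 * k/(7 * (k^2 + 1)^2)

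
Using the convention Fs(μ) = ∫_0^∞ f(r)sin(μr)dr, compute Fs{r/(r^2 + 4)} pi*exp(-2*μ)/2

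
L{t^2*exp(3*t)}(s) 2/(s - 3)^3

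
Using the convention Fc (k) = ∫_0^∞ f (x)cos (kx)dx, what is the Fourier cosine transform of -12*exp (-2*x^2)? -3*sqrt (2)*sqrt (pi)*exp (-k^2/8)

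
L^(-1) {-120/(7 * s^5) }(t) -5 * t^4/7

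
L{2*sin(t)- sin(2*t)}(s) 2/(s^2 + 1)-2/(s^2 + 4)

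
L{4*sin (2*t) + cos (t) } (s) 8/ (s^2 + 4) + s/ (s^2 + 1) 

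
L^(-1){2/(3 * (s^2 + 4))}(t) sin(2 * t)/3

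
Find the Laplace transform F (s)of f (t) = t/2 1/ (2 * s^2)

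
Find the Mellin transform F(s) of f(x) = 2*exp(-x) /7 2*gamma(s) /7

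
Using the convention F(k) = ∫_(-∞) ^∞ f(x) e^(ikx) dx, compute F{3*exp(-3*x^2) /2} sqrt(3)*sqrt(pi)*exp(-k^2/12) /2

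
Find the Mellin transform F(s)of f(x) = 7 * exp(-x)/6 7 * gamma(s)/6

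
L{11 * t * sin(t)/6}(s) 11 * s/(3 * (s^2+1)^2)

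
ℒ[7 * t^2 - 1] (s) 14/s^3 - 1/s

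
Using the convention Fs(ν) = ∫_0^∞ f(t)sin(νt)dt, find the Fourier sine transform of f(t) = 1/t pi/2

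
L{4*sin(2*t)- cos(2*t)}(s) 8/(s^2 + 4)- s/(s^2 + 4)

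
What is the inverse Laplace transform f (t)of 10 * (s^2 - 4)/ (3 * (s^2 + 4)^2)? 10 * t * cos (2 * t)/3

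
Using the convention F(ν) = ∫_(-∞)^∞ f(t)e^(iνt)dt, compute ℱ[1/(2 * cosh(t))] pi/(2 * cosh(pi * ν/2))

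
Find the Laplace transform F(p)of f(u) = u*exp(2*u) (p - 2)^(-2)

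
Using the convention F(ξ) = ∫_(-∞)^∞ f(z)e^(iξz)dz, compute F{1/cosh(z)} pi/cosh(pi * ξ/2)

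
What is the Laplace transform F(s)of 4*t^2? 8/s^3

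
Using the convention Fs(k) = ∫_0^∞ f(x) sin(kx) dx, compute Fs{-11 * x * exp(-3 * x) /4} -33 * k/(2 * (k^2 + 9) ^2) 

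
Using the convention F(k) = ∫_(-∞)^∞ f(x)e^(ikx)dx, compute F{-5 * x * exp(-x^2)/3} -5 * I * sqrt(pi) * k * exp(-k^2/4)/6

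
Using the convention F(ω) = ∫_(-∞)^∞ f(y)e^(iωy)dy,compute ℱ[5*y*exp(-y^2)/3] 5*I*sqrt(pi)*ω*exp(-ω^2/4)/6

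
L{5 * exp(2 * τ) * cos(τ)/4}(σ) 5 * (σ - 2)/(4 * ((σ - 2)^2 + 1))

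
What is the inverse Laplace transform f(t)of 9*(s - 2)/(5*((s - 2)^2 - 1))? 9*exp(2*t)*cosh(t)/5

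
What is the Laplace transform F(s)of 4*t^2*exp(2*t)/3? 8/(3*(s - 2)^3)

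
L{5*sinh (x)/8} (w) 5/ (8*(w^2 - 1))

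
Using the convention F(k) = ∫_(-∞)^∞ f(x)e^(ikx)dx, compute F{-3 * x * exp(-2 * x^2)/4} -3 * sqrt(2) * I * sqrt(pi) * k * exp(-k^2/8)/32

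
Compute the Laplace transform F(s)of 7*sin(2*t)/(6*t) 7*atan(2/s)/6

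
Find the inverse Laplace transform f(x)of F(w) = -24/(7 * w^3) -12 * x^2/7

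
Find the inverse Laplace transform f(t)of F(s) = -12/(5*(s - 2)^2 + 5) -12*exp(2*t)*sin(t)/5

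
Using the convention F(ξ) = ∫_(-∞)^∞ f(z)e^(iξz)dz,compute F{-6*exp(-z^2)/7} -6*sqrt(pi)*exp(-ξ^2/4)/7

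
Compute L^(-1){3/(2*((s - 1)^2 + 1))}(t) 3*exp(t)*sin(t)/2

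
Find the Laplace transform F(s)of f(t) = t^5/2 60/s^6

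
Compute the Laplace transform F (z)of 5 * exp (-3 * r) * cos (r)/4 5 * (z+3)/ (4 * ( (z+3)^2+1))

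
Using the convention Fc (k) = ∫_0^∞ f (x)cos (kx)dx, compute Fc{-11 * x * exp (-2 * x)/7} 11 * (k^2 - 4)/ (7 * (k^2 + 4)^2)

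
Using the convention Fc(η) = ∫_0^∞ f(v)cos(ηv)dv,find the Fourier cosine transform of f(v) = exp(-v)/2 1/(2 * (η^2 + 1))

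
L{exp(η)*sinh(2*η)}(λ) 2/((λ - 1)^2 - 4)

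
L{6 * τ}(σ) 6/σ^2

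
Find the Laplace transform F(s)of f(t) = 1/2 1/(2 * s)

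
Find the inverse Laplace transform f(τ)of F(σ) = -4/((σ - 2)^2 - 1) -4*exp(2*τ)*sinh(τ)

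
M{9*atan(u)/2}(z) -9*pi*sec(pi*z/2)/(4*z)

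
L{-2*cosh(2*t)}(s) -2*s/(s^2 - 4)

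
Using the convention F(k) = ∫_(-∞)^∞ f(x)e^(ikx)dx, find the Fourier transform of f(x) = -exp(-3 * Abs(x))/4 -3/(2 * k^2 + 18)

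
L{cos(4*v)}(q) q/(q^2 + 16)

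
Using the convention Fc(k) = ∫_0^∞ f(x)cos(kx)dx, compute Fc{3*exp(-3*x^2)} sqrt(3)*sqrt(pi)*exp(-k^2/12)/2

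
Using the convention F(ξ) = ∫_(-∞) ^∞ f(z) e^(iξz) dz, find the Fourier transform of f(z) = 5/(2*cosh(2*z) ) 5*pi/(4*cosh(pi*ξ/4) ) 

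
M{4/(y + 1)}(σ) 4 * pi * csc(pi * σ)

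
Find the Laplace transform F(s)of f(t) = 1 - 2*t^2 1/s - 4/s^3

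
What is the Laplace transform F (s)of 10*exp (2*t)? 10/ (s - 2)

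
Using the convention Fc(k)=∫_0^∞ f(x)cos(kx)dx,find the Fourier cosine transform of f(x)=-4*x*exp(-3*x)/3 4*(k^2-9)/(3*(k^2 + 9)^2)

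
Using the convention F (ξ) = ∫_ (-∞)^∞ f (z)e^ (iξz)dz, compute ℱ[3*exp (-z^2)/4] 3*sqrt (pi)*exp (-ξ^2/4)/4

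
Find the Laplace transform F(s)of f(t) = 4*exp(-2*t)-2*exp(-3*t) 4/(s + 2)-2/(s + 3)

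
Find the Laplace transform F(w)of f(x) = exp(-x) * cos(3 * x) (w + 1)/((w + 1)^2 + 9)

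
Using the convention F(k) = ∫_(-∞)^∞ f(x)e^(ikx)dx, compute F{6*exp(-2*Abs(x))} 24/(k^2 + 4)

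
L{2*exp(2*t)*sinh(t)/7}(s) 2/(7*((s - 2)^2 - 1))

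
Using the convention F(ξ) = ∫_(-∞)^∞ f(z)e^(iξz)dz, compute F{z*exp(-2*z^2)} sqrt(2)*I*sqrt(pi)*ξ*exp(-ξ^2/8)/8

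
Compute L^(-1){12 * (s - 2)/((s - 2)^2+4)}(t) 12 * exp(2 * t) * cos(2 * t)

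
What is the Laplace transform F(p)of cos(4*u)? p/(p^2+16)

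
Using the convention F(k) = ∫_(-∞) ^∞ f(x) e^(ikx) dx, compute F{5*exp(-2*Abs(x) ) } 20/(k^2 + 4) 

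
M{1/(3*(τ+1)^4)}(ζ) gamma(ζ)*gamma(4 - ζ)/18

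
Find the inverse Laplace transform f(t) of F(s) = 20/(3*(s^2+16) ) 5*sin(4*t) /3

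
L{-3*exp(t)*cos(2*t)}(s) 3*(1 - s)/((s - 1)^2 + 4)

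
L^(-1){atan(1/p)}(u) sin(u)/u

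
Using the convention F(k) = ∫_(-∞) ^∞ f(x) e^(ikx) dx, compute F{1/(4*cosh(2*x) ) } pi/(8*cosh(pi*k/4) ) 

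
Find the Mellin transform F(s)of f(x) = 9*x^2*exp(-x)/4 9*gamma(s + 2)/4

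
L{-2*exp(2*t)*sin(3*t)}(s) -6/((s - 2)^2+9)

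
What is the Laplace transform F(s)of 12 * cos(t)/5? 12 * s/(5 * (s^2+1))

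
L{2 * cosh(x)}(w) 2 * w/(w^2 - 1)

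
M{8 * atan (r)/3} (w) -4 * pi * sec (pi * w/2)/ (3 * w)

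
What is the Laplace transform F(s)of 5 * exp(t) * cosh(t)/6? 5 * (s - 1)/(6 * s * (s - 2))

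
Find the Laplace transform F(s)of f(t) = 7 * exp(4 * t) 7/(s - 4)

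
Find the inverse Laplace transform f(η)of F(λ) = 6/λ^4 η^3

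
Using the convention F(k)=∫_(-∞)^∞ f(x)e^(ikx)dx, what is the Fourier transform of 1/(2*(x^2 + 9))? pi*exp(-3*Abs(k))/6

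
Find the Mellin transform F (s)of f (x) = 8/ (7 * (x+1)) 8 * pi * csc (pi * s)/7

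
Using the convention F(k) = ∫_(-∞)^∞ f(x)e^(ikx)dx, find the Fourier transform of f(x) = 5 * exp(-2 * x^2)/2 5 * sqrt(2) * sqrt(pi) * exp(-k^2/8)/4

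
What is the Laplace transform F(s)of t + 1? s^(-2) + 1/s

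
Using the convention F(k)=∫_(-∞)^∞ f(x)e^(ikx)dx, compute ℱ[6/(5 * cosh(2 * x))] 3 * pi/(5 * cosh(pi * k/4))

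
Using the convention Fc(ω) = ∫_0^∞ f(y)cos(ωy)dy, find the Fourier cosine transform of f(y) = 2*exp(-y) 2/(ω^2 + 1)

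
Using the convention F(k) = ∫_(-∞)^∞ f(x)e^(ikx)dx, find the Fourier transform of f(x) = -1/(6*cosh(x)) -pi/(6*cosh(pi*k/2))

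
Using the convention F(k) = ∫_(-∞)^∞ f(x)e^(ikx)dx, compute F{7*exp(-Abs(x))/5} 14/(5*(k^2 + 1))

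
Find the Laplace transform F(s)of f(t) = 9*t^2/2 9/s^3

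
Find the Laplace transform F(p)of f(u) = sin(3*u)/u atan(3/p)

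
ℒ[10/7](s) 10/(7*s)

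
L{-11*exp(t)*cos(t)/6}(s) 11*(1 - s)/(6*((s - 1)^2 + 1))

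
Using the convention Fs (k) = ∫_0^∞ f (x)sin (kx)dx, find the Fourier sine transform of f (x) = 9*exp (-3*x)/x 9*atan (k/3)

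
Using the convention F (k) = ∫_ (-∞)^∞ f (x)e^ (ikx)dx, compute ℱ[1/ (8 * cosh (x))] pi/ (8 * cosh (pi * k/2))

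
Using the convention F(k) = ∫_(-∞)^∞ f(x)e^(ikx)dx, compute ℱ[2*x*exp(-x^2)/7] I*sqrt(pi)*k*exp(-k^2/4)/7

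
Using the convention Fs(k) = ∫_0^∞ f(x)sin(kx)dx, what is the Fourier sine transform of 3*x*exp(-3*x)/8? 9*k/(4*(k^2+9)^2)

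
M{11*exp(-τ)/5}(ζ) 11*gamma(ζ)/5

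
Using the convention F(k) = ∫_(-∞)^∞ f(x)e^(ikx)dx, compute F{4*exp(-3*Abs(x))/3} 8/(k^2 + 9)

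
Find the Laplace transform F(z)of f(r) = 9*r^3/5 54/(5*z^4)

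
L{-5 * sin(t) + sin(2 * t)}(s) 2/(s^2 + 4)-5/(s^2 + 1)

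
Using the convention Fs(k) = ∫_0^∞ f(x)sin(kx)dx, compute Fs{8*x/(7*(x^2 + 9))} 4*pi*exp(-3*k)/7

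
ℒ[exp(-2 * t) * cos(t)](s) (s+2)/((s+2)^2+1)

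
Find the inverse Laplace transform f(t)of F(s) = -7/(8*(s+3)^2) -7*t*exp(-3*t)/8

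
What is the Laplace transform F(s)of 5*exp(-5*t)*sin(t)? 5/((s + 5)^2 + 1)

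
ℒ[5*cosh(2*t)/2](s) 5*s/(2*(s^2 - 4))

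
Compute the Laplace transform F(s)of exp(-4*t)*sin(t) 1/((s+4)^2+1)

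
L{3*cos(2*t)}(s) 3*s/(s^2+4)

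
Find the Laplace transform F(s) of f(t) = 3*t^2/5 6/(5*s^3) 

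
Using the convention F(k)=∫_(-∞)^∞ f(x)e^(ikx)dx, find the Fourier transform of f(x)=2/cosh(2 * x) pi/cosh(pi * k/4)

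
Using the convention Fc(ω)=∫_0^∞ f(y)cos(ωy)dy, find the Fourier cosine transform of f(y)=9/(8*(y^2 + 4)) 9*pi*exp(-2*ω)/32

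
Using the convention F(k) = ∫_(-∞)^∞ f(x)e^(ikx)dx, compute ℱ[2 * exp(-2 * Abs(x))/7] 8/(7 * (k^2 + 4))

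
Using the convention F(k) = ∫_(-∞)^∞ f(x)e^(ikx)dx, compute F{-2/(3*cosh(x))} -2*pi/(3*cosh(pi*k/2))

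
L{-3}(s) -3/s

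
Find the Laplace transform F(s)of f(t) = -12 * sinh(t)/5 -12/(5 * s^2 - 5)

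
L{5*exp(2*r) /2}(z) 5/(2*(z - 2) ) 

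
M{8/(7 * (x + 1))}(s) 8 * pi * csc(pi * s)/7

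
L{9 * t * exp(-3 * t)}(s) 9/(s + 3)^2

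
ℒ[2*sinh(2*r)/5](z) 4/(5*(z^2 - 4))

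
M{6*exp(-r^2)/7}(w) 3*gamma(w/2)/7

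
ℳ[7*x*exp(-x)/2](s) 7*gamma(s + 1)/2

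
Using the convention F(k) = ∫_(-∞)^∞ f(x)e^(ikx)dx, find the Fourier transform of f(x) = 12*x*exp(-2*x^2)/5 3*sqrt(2)*I*sqrt(pi)*k*exp(-k^2/8)/10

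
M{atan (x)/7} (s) -pi*sec (pi*s/2)/ (14*s)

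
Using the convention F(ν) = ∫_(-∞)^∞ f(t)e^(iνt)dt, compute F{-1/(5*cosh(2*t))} -pi/(10*cosh(pi*ν/4))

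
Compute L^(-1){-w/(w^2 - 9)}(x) -cosh(3*x)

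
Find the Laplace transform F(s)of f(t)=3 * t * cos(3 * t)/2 3 * (s^2 - 9)/(2 * (s^2 + 9)^2)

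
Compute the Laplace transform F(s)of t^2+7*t 7/s^2+2/s^3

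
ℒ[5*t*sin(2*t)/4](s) 5*s/(s^2 + 4)^2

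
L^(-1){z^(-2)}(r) r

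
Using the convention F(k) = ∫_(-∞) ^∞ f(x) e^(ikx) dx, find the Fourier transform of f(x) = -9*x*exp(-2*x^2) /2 -9*sqrt(2)*I*sqrt(pi)*k*exp(-k^2/8) /16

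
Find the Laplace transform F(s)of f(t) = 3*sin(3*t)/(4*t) 3*atan(3/s)/4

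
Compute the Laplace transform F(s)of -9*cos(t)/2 -9*s/(2*s^2 + 2)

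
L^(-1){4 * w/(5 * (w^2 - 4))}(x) 4 * cosh(2 * x)/5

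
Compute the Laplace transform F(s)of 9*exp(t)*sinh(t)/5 9/(5*s*(s - 2))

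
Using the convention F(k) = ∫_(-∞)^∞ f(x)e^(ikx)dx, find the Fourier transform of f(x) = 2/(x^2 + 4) pi * exp(-2 * Abs(k))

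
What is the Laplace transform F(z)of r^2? 2/z^3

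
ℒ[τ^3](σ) 6/σ^4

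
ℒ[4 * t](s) 4/s^2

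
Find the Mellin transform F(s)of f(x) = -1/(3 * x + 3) -pi * csc(pi * s)/3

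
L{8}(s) 8/s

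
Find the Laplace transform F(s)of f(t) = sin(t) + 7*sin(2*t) 14/(s^2 + 4) + 1/(s^2 + 1)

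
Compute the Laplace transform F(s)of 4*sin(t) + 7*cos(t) 7*s/(s^2 + 1) + 4/(s^2 + 1)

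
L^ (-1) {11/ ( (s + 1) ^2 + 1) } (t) 11*exp (-t)*sin (t) 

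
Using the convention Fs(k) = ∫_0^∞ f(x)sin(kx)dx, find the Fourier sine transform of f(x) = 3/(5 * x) 3 * pi/10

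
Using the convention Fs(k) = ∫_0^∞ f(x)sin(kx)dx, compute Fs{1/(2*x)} pi/4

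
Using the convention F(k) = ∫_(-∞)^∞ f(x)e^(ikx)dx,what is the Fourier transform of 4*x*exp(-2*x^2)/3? sqrt(2)*I*sqrt(pi)*k*exp(-k^2/8)/6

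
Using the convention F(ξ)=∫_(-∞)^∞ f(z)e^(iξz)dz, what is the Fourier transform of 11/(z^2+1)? 11*pi*exp(-Abs(ξ))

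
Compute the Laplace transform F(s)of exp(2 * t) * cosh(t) (s - 2)/((s - 2)^2 - 1)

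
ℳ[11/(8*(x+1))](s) 11*pi*csc(pi*s)/8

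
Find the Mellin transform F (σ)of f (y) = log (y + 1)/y -pi * csc (pi * σ)/ (σ - 1)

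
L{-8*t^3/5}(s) -48/(5*s^4)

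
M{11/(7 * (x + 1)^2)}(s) -11 * pi * (s - 1)/(7 * sin(pi * s))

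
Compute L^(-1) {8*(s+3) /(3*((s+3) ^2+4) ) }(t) 8*exp(-3*t)*cos(2*t) /3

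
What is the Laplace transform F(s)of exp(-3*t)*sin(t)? 1/((s + 3)^2 + 1)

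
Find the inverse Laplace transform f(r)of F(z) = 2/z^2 2 * r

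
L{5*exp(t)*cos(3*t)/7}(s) 5*(s - 1)/(7*((s - 1)^2+9))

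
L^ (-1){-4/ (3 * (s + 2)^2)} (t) -4 * t * exp (-2 * t)/3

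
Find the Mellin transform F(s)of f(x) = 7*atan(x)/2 -7*pi*sec(pi*s/2)/(4*s)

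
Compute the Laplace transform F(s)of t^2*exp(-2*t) 2/(s+2)^3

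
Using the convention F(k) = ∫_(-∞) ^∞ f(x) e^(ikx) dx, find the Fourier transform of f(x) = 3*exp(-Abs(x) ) 6/(k^2+1) 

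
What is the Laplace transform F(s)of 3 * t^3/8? 9/(4 * s^4)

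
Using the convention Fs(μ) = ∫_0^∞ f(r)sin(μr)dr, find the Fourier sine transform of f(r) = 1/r pi/2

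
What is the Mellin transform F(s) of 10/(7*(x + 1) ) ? 10*pi*csc(pi*s) /7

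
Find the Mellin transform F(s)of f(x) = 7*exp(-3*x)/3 7*gamma(s)/(3*3^s)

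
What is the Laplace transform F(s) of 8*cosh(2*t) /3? 8*s/(3*(s^2 - 4) ) 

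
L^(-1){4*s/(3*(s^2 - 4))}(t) 4*cosh(2*t)/3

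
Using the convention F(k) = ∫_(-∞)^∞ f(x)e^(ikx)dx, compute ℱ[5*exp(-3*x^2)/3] 5*sqrt(3)*sqrt(pi)*exp(-k^2/12)/9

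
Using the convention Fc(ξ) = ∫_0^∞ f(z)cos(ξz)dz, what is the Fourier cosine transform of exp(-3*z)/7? 3/(7*(ξ^2 + 9))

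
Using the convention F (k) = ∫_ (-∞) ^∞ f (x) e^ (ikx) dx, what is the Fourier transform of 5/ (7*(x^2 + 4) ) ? 5*pi*exp (-2*Abs (k) ) /14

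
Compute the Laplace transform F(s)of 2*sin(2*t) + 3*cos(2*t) 4/(s^2 + 4) + 3*s/(s^2 + 4)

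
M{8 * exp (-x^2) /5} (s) 4 * gamma (s/2) /5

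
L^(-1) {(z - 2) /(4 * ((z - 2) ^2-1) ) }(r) exp(2 * r) * cosh(r) /4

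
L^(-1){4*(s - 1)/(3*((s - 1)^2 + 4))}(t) 4*exp(t)*cos(2*t)/3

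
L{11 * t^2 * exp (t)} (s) 22/ (s - 1)^3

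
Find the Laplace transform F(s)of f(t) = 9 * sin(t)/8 9/(8 * (s^2 + 1))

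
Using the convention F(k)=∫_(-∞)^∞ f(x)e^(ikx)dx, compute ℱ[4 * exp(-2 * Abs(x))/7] 16/(7 * (k^2+4))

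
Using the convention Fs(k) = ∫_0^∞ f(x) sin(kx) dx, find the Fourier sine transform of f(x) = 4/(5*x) 2*pi/5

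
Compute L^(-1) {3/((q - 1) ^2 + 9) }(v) exp(v)*sin(3*v) 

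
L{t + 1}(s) s^(-2) + 1/s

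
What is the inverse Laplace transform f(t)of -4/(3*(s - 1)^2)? -4*t*exp(t)/3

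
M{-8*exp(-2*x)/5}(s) -2^(3 - s)*gamma(s)/5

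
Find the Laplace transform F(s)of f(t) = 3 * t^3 18/s^4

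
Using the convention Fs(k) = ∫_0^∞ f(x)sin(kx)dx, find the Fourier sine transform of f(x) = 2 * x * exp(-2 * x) 8 * k/(k^2+4)^2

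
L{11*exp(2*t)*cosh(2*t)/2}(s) 11*(s - 2)/(2*s*(s - 4))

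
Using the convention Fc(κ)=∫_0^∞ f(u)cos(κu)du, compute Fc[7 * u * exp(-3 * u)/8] 7 * (9 - κ^2)/(8 * (κ^2+9)^2)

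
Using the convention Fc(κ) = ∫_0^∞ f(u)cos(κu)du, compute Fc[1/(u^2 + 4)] pi*exp(-2*κ)/4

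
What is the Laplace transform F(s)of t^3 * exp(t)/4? 3/(2 * (s - 1)^4)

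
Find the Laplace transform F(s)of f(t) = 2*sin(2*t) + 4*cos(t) 4*s/(s^2 + 1) + 4/(s^2 + 4)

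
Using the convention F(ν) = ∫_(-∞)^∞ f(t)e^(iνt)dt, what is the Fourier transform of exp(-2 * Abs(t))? 4/(ν^2 + 4)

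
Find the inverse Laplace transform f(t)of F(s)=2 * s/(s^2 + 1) 2 * cos(t)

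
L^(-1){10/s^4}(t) 5*t^3/3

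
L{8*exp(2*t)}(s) 8/(s - 2)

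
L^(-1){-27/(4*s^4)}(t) -9*t^3/8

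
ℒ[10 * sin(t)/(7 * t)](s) 10 * atan(1/s)/7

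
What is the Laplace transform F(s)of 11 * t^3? 66/s^4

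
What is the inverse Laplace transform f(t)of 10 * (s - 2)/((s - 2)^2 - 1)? 10 * exp(2 * t) * cosh(t)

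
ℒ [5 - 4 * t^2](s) 5/s - 8/s^3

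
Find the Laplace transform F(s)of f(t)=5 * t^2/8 5/(4 * s^3)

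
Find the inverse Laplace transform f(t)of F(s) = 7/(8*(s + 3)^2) 7*t*exp(-3*t)/8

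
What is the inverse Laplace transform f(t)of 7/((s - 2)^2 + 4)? 7*exp(2*t)*sin(2*t)/2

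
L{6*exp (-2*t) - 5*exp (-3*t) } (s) 6/ (s + 2) - 5/ (s + 3) 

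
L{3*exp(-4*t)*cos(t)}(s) 3*(s+4)/((s+4)^2+1)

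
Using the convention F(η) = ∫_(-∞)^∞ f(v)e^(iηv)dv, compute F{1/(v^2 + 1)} pi*exp(-Abs(η))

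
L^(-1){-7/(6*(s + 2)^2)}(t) -7*t*exp(-2*t)/6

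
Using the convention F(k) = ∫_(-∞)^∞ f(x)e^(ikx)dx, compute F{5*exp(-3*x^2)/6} 5*sqrt(3)*sqrt(pi)*exp(-k^2/12)/18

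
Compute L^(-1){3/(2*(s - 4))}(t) 3*exp(4*t)/2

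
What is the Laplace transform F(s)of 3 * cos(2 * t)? 3 * s/(s^2 + 4)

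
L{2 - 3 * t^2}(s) 2/s - 6/s^3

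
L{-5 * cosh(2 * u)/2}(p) -5 * p/(2 * p^2-8)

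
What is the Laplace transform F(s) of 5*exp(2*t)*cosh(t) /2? 5*(s - 2) /(2*((s - 2) ^2 - 1) ) 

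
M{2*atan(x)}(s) -pi*sec(pi*s/2)/s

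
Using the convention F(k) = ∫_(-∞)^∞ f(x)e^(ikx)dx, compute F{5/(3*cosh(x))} 5*pi/(3*cosh(pi*k/2))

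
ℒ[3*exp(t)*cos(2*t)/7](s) 3*(s - 1)/(7*((s - 1)^2+4))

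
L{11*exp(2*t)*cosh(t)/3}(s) 11*(s - 2)/(3*((s - 2)^2-1))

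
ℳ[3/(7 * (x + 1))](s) 3 * pi * csc(pi * s)/7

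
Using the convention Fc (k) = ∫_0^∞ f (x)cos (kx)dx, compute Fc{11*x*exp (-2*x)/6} 11*(4 - k^2)/ (6*(k^2 + 4)^2)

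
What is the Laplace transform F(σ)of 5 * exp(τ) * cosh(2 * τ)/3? 5 * (σ - 1)/(3 * ((σ - 1)^2 - 4))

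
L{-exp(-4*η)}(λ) -1/(λ + 4)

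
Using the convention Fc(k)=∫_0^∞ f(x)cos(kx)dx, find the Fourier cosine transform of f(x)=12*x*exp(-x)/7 12*(1 - k^2)/(7*(k^2 + 1)^2)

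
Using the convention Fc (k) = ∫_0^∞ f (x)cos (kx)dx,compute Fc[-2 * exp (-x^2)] -sqrt (pi) * exp (-k^2/4)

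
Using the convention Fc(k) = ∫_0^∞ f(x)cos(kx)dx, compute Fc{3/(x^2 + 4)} 3 * pi * exp(-2 * k)/4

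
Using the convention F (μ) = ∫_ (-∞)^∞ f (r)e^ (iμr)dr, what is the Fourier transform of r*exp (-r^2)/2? I*sqrt (pi)*μ*exp (-μ^2/4)/4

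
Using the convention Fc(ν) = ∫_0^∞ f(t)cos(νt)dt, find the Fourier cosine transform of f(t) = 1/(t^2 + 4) pi*exp(-2*ν)/4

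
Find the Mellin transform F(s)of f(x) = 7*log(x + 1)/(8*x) -7*pi*csc(pi*s)/(8*s - 8)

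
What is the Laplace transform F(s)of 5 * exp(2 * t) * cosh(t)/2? 5 * (s - 2)/(2 * ((s - 2)^2 - 1))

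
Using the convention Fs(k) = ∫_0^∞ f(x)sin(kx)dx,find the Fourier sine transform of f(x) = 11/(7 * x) 11 * pi/14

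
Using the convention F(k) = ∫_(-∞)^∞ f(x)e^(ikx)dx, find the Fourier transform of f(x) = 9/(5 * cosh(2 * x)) 9 * pi/(10 * cosh(pi * k/4))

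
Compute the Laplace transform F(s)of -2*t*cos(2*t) 2*(4 - s^2)/(s^2 + 4)^2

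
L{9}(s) 9/s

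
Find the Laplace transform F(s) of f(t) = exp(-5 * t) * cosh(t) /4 (s + 5) /(4 * ((s + 5) ^2 - 1) ) 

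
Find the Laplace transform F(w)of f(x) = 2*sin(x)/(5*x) 2*atan(1/w)/5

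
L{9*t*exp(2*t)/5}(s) 9/(5*(s - 2)^2)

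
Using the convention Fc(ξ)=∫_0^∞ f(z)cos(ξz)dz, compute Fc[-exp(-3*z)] -3/(ξ^2 + 9)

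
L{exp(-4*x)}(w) 1/(w + 4)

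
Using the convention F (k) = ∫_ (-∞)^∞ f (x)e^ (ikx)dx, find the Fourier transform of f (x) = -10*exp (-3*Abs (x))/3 -20/ (k^2 + 9)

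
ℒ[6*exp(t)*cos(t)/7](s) 6*(s - 1)/(7*((s - 1)^2 + 1))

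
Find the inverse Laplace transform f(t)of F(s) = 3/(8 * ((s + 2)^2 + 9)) exp(-2 * t) * sin(3 * t)/8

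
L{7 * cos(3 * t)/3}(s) 7 * s/(3 * (s^2+9))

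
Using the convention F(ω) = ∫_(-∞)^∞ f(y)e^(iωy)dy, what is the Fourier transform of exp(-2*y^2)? sqrt(2)*sqrt(pi)*exp(-ω^2/8)/2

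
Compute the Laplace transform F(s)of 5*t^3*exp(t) 30/(s - 1)^4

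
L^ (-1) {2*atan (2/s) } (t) 2*sin (2*t) /t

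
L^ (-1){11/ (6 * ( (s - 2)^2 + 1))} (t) 11 * exp (2 * t) * sin (t)/6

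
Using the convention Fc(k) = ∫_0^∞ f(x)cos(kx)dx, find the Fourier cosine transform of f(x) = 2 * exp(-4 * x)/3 8/(3 * (k^2 + 16))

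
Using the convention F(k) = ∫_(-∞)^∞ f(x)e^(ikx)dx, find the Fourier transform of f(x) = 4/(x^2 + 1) 4*pi*exp(-Abs(k))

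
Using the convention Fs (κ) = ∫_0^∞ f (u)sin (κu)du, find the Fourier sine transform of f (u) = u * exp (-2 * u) 4 * κ/ (κ^2 + 4)^2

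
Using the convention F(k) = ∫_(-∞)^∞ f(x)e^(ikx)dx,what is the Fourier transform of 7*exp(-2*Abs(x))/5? 28/(5*(k^2 + 4))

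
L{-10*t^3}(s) -60/s^4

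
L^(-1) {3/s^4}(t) t^3/2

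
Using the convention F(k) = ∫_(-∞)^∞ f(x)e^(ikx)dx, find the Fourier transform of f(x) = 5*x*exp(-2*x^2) 5*sqrt(2)*I*sqrt(pi)*k*exp(-k^2/8)/8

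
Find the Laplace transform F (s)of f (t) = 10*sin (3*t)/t 10*atan (3/s)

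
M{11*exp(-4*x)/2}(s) 11*gamma(s)/(2*2^(2*s))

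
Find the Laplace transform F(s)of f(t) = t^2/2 s^(-3)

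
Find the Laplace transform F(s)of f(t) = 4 4/s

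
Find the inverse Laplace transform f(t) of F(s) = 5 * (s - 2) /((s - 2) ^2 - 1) 5 * exp(2 * t) * cosh(t) 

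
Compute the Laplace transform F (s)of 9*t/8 9/ (8*s^2)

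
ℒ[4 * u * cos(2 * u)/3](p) 4 * (p^2 - 4)/(3 * (p^2 + 4)^2)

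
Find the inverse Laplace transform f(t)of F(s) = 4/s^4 2 * t^3/3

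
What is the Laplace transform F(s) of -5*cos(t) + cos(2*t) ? s/(s^2 + 4) - 5*s/(s^2 + 1) 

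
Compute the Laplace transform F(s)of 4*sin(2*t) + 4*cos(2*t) 4*s/(s^2 + 4) + 8/(s^2 + 4)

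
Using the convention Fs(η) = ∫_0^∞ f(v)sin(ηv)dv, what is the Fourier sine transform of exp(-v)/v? atan(η)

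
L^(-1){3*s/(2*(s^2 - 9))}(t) 3*cosh(3*t)/2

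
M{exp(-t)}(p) gamma(p)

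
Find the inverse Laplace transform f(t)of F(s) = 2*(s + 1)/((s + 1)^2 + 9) 2*exp(-t)*cos(3*t)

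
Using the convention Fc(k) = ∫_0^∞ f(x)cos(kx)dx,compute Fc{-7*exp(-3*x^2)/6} -7*sqrt(3)*sqrt(pi)*exp(-k^2/12)/36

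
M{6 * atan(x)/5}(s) -3 * pi * sec(pi * s/2)/(5 * s)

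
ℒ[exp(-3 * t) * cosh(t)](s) (s + 3)/((s + 3)^2 - 1)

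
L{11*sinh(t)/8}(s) 11/(8*(s^2 - 1))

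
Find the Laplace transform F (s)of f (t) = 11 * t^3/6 11/s^4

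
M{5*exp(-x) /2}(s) 5*gamma(s) /2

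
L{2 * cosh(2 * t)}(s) 2 * s/(s^2 - 4)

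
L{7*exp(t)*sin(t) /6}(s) 7/(6*((s - 1) ^2 + 1) ) 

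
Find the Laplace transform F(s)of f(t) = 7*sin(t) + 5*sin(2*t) 7/(s^2 + 1) + 10/(s^2 + 4)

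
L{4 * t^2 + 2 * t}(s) 2/s^2 + 8/s^3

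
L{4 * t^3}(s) 24/s^4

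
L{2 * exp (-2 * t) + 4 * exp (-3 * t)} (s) 2/ (s + 2) + 4/ (s + 3)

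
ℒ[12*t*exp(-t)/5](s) 12/(5*(s + 1)^2)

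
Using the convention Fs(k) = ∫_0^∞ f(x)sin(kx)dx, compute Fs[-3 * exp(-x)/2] -3 * k/(2 * k^2 + 2)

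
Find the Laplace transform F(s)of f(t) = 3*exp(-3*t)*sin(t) 3/((s+3)^2+1)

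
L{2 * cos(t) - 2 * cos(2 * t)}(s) 2 * s/(s^2 + 1) - 2 * s/(s^2 + 4)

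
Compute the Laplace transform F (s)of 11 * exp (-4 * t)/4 11/ (4 * (s + 4))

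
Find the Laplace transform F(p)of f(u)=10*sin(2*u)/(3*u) 10*atan(2/p)/3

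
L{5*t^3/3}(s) 10/s^4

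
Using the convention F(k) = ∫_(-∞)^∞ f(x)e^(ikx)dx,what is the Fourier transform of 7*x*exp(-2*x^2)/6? 7*sqrt(2)*I*sqrt(pi)*k*exp(-k^2/8)/48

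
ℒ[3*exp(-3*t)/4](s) 3/(4*(s + 3))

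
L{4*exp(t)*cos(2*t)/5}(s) 4*(s - 1)/(5*((s - 1)^2 + 4))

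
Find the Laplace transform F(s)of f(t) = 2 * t 2/s^2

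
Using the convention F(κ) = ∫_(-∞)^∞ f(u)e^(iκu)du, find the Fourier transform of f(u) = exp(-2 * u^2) sqrt(2) * sqrt(pi) * exp(-κ^2/8)/2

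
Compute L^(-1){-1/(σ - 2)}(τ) -exp(2 * τ)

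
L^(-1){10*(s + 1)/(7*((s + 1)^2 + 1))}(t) 10*exp(-t)*cos(t)/7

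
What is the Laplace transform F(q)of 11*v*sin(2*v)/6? 22*q/(3*(q^2 + 4)^2)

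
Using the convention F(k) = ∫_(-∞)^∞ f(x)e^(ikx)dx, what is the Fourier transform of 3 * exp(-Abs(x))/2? 3/(k^2 + 1)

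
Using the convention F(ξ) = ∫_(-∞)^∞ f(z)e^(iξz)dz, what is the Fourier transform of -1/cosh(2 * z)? -pi/(2 * cosh(pi * ξ/4))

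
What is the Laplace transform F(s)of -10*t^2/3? -20/(3*s^3)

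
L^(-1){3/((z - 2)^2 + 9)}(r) exp(2*r)*sin(3*r)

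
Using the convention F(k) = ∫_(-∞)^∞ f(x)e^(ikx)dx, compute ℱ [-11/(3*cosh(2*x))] -11*pi/(6*cosh(pi*k/4))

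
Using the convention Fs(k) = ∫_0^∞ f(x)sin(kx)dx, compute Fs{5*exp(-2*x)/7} 5*k/(7*(k^2 + 4))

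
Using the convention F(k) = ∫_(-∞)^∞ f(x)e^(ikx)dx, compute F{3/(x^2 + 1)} 3 * pi * exp(-Abs(k))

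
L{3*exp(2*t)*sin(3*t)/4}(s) 9/(4*((s - 2)^2 + 9))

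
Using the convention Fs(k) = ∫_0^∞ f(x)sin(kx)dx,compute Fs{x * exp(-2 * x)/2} 2 * k/(k^2+4)^2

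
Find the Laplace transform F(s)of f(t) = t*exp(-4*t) (s + 4)^(-2)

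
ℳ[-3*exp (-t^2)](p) -3*gamma (p/2)/2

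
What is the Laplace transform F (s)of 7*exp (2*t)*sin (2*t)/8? 7/ (4*( (s - 2)^2 + 4))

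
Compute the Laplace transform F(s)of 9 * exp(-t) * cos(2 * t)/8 9 * (s + 1)/(8 * ((s + 1)^2 + 4))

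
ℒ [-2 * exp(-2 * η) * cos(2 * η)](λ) 2 * (-λ - 2)/((λ + 2)^2 + 4)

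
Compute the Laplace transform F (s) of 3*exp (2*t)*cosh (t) 3*(s - 2) / ( (s - 2) ^2 - 1) 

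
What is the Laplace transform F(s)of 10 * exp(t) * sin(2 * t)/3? 20/(3 * ((s - 1)^2 + 4))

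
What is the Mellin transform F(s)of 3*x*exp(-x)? 3*gamma(s + 1)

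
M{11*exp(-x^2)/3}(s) 11*gamma(s/2)/6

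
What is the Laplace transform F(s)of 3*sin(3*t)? 9/(s^2 + 9)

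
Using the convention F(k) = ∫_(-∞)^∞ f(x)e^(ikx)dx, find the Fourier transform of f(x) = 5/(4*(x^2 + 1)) 5*pi*exp(-Abs(k))/4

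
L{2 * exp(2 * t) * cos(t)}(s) 2 * (s - 2)/((s - 2)^2 + 1)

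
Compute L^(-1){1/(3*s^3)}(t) t^2/6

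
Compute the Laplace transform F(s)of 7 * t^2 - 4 14/s^3 - 4/s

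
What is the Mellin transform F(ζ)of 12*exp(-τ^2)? 6*gamma(ζ/2)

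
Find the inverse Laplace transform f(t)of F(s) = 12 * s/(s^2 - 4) 12 * cosh(2 * t)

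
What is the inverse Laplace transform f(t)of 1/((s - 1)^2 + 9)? exp(t)*sin(3*t)/3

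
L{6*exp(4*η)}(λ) 6/(λ - 4)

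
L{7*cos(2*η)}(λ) 7*λ/(λ^2+4)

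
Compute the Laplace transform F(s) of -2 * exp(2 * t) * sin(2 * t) -4/((s - 2) ^2+4) 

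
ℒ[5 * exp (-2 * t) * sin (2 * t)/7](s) 10/ (7 * ( (s + 2)^2 + 4))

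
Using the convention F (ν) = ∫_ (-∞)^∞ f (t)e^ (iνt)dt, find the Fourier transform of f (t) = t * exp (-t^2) I * sqrt (pi) * ν * exp (-ν^2/4)/2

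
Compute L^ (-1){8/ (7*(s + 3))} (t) 8*exp (-3*t)/7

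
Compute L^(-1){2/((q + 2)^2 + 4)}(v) exp(-2*v)*sin(2*v)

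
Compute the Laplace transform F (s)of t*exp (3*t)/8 1/ (8*(s - 3)^2)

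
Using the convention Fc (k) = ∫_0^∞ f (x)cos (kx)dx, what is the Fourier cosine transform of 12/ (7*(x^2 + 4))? 3*pi*exp (-2*k)/7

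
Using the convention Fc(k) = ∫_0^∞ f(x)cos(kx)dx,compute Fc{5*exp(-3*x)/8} 15/(8*(k^2 + 9))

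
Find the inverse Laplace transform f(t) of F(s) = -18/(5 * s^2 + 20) -9 * sin(2 * t) /5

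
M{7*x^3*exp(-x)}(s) 7*gamma(s + 3)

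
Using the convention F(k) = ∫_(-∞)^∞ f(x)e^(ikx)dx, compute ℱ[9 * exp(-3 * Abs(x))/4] 27/(2 * (k^2 + 9))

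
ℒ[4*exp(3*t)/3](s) 4/(3*(s - 3))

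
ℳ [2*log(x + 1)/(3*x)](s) -2*pi*csc(pi*s)/(3*s - 3)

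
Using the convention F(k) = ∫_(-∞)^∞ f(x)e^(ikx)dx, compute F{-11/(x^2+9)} -11 * pi * exp(-3 * Abs(k))/3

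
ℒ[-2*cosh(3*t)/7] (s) -2*s/(7*s^2 - 63)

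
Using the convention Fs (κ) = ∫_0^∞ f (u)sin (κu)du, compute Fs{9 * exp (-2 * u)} 9 * κ/ (κ^2 + 4)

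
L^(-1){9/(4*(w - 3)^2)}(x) 9*x*exp(3*x)/4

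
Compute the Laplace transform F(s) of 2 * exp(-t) 2/(s + 1) 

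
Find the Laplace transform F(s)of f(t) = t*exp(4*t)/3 1/(3*(s - 4)^2)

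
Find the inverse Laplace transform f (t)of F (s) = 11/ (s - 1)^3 11*t^2*exp (t)/2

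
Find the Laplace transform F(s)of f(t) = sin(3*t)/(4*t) atan(3/s)/4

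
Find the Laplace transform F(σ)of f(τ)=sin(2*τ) 2/(σ^2 + 4)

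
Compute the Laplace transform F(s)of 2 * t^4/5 48/(5 * s^5)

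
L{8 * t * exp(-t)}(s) 8/(s + 1)^2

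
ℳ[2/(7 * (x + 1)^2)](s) -2 * pi * (s - 1)/(7 * sin(pi * s))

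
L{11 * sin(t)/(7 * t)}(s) 11 * atan(1/s)/7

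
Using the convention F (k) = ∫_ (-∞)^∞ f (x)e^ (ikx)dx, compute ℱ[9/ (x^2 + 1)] 9*pi*exp (-Abs (k))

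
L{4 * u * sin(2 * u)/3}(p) 16 * p/(3 * (p^2 + 4)^2)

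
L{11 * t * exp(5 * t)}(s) 11/(s - 5)^2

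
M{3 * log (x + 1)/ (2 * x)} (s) -3 * pi * csc (pi * s)/ (2 * s - 2)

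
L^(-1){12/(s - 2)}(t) 12 * exp(2 * t)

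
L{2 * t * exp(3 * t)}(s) 2/(s - 3)^2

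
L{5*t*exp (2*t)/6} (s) 5/ (6*(s - 2)^2)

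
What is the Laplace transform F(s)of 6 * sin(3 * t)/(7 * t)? 6 * atan(3/s)/7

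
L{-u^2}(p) -2/p^3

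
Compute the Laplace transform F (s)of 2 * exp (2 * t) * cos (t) 2 * (s - 2)/ ( (s - 2)^2 + 1)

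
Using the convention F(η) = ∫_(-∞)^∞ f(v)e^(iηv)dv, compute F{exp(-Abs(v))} 2/(η^2 + 1)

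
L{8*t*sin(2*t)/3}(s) 32*s/(3*(s^2+4)^2)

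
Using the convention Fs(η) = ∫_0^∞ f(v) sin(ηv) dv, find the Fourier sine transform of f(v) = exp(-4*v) η/(η^2 + 16) 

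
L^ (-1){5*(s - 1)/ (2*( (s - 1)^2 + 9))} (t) 5*exp (t)*cos (3*t)/2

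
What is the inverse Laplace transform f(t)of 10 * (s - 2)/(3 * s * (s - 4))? 10 * exp(2 * t) * cosh(2 * t)/3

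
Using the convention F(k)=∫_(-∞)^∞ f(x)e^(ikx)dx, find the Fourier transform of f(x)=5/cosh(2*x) 5*pi/(2*cosh(pi*k/4))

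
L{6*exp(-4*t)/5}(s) 6/(5*(s + 4))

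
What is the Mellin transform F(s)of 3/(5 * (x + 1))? 3 * pi * csc(pi * s)/5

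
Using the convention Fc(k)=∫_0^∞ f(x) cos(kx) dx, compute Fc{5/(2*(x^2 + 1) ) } 5*pi*exp(-k) /4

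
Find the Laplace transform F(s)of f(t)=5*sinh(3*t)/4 15/(4*(s^2 - 9))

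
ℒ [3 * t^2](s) 6/s^3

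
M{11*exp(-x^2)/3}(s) 11*gamma(s/2)/6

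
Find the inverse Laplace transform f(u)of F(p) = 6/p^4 u^3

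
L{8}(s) 8/s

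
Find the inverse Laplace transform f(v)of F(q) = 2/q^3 v^2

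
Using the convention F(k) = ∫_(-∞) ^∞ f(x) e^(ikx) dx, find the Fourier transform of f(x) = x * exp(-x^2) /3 I * sqrt(pi) * k * exp(-k^2/4) /6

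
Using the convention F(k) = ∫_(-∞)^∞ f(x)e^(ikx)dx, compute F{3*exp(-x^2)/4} 3*sqrt(pi)*exp(-k^2/4)/4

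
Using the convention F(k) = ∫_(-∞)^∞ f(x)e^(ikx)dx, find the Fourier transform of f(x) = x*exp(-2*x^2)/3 sqrt(2)*I*sqrt(pi)*k*exp(-k^2/8)/24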